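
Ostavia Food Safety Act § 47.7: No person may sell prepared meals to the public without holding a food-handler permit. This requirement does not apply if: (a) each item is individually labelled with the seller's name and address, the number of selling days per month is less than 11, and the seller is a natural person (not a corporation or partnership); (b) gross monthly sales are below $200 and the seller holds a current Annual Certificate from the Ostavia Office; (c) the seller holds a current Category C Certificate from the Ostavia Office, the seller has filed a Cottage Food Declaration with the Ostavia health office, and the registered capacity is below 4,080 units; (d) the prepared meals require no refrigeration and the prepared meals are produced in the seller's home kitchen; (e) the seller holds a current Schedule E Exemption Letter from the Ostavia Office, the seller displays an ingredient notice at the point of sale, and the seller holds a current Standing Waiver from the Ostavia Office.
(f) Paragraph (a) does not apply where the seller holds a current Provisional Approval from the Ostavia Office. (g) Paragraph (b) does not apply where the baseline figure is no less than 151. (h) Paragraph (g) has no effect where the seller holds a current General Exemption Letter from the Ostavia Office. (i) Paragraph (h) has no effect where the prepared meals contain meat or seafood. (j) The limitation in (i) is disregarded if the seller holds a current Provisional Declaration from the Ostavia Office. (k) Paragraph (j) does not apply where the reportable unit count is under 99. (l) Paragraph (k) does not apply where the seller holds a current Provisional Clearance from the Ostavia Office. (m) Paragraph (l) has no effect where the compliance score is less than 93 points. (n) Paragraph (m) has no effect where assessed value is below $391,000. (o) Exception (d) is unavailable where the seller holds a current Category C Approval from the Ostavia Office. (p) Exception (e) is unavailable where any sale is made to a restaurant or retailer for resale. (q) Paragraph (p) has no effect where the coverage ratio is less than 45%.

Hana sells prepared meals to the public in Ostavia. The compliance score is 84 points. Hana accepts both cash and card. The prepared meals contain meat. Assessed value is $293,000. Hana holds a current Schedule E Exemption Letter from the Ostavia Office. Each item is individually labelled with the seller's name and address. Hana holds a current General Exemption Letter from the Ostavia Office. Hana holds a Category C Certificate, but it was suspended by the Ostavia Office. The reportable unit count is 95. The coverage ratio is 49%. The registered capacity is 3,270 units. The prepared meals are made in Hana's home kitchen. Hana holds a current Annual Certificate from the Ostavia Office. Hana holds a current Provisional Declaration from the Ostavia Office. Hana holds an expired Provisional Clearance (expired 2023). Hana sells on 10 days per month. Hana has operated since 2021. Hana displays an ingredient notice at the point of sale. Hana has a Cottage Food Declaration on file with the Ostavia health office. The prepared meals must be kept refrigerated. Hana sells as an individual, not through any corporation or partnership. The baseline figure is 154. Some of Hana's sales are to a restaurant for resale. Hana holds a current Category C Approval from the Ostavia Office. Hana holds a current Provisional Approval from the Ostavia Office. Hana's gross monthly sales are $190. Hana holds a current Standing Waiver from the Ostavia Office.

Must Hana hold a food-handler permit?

Yes — Hana must hold a food-handler permit.

All of (a)'s requirements are met (items are individually labelled; the number of selling days per month is 10, less than the 11 limit; the seller is a natural person). However, paragraph (f) must be considered: (f) operates against (a): a current Provisional Approval is held. (a) is therefore removed.
Exception (b): gross monthly sales are $190, below the $200 limit; a current Annual Certificate is held — every condition holds. Turning to paragraphs (g)–(n): (g) operates against (b): the baseline figure is 154, meeting the 151 threshold. (h) is triggered (a current General Exemption Letter is held), but is set aside by (i): (i) is engaged — the prepared meals contain meat. (j) operates (a current Provisional Declaration is held), but is set aside by (k): (k) is triggered — the reportable unit count is 95, under the 99 limit. (l), which would lift (k), is not engaged — no current Provisional Clearance is held. So (b) is unavailable.
Exception (c) requires that the seller holds a current Category C Certificate from the Ostavia Office; but there is no Category C Certificate in force, so (c) is unavailable.
Exception (d) fails — the prepared meals require refrigeration.
Exception (e)'s conditions are all satisfied: a current Schedule E Exemption Letter is held; an ingredient notice is displayed; a current Standing Waiver is held. But applying paragraphs (p)–(q): (p) operates against (e): some sales are to a restaurant for resale. (q), which would lift (p), is not triggered — the coverage ratio is 49%, not less than 45%. So (e) is unavailable.
Every exception is unavailable, so the rule governs.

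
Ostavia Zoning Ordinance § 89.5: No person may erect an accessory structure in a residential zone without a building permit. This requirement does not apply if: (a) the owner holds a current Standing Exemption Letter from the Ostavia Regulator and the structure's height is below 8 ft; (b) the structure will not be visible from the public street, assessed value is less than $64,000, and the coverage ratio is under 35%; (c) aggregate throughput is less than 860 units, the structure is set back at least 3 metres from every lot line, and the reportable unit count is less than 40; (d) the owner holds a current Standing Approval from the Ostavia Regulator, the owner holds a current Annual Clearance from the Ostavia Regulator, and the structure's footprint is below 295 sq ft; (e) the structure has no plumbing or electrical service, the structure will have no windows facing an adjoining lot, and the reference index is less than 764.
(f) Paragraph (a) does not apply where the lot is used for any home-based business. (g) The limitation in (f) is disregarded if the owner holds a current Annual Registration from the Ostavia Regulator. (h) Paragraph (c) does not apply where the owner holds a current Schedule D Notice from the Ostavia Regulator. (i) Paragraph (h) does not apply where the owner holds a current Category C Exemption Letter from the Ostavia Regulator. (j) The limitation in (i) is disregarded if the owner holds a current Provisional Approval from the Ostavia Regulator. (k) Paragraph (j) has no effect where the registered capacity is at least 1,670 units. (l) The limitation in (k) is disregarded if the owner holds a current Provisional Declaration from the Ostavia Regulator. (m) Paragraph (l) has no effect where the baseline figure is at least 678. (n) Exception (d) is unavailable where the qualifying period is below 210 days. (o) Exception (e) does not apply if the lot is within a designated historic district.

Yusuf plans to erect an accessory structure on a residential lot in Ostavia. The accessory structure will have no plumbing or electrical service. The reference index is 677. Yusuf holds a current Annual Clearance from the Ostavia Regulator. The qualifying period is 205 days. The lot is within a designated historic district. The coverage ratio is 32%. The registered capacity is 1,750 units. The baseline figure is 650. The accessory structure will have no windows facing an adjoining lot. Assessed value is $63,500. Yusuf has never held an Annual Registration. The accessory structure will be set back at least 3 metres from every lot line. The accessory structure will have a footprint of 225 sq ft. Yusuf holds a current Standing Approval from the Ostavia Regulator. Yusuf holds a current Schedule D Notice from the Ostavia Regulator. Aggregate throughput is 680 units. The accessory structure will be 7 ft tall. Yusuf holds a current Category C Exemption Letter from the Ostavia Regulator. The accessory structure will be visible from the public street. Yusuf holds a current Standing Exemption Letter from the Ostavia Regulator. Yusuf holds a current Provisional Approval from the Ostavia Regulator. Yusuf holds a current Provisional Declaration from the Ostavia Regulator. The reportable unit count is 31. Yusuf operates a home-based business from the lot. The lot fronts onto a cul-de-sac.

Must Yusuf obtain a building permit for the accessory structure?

All of (a)'s requirements are met (a current Standing Exemption Letter is held; the structure's height is 7 ft, below the 8 ft limit). But: (f) is triggered — a home-based business operates on the lot. (g), which would lift (f), is inapplicable — the Annual Registration is not current. So (a) is unavailable.
Exception (b) requires that the structure will not be visible from the public street; but the structure will be visible from the street, so (b) is unavailable.
All of (c)'s requirements are met (aggregate throughput is 680 units, less than the 860 units limit; the setback is at least 3 m on every side; the reportable unit count is 31, less than the 40 limit). Turning to paragraphs (h)–(m): (h) operates against (c): a current Schedule D Notice is held. (i) operates (a current Category C Exemption Letter is held), but is displaced by (j): (j) operates against (i): a current Provisional Approval is held. (k) would limit (j) — the registered capacity is 1,750 units, meeting the 1,670 units threshold — but (l) sets (k) aside: (l) is engaged — a current Provisional Declaration is held. (m) is inapplicable (the baseline figure is 650, short of 678), so (l) stands. So (c) is unavailable.
Exception (d): a current Standing Approval is held; a current Annual Clearance is held; the structure's footprint is 225 sq ft, below the 295 sq ft limit — every condition holds. However, paragraph (n) must be considered: (n) operates against (d): the qualifying period is 205 days, below the 210 days limit. So (d) is unavailable.
Exception (e)'s conditions are all satisfied: there is no plumbing or electrical service; no windows face an adjoining lot; the reference index is 677, less than the 764 limit. But: (o) operates against (e): the lot is in a historic district. Exception (e) does not apply.
No exception applies. The general rule governs.

Yes — Yusuf must obtain a building permit.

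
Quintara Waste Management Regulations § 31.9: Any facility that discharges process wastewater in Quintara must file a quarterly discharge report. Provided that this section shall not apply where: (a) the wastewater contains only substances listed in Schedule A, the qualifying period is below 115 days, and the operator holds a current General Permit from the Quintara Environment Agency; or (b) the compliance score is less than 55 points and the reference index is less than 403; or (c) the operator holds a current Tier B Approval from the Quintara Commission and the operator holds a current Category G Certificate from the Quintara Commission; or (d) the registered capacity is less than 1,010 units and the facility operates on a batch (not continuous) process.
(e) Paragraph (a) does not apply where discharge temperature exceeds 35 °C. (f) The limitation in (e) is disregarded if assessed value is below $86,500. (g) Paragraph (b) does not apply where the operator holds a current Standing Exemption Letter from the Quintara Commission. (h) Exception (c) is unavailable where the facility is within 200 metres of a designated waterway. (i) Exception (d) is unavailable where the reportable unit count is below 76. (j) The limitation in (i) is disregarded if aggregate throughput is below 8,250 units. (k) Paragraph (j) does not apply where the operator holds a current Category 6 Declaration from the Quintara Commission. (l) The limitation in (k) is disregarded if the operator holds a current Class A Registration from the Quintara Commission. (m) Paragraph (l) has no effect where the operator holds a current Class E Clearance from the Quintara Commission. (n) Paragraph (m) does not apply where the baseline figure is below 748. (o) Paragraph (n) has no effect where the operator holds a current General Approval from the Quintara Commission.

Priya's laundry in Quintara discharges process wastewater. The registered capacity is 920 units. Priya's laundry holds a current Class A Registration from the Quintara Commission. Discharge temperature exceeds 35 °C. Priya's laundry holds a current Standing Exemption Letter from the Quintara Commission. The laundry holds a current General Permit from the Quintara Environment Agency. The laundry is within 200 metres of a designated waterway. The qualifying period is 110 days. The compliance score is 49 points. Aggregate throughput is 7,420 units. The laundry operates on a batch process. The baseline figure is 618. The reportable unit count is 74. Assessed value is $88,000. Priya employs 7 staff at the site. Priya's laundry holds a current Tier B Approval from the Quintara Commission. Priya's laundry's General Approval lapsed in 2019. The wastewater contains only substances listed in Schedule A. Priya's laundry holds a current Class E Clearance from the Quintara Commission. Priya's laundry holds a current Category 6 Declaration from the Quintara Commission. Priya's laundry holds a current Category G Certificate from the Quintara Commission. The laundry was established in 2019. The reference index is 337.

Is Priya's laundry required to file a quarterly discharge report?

Exception (a)'s conditions are all satisfied: the wastewater is Schedule-A-only; the qualifying period is 110 days, below the 115 days limit; a current General Permit is held. Turning to paragraphs (e)–(f): (e) operates against (a): discharge temperature exceeds 35 °C. (f), which would lift (e), is not engaged — assessed value is $88,000, not below $86,500. Exception (a) does not apply.
All of (b)'s requirements are met (the compliance score is 49 points, less than the 55 points limit; the reference index is 337, less than the 403 limit). Turning to paragraph (g): (g) operates against (b): a current Standing Exemption Letter is held. (b) is therefore removed.
All of (c)'s requirements are met (a current Tier B Approval is held; a current Category G Certificate is held). But: (h) applies — the laundry is within 200 m of a designated waterway. (c) is therefore removed.
Exception (d)'s conditions are all satisfied: the registered capacity is 920 units, less than the 1,010 units limit; the facility operates on a batch process. Under paragraphs (i)–(o): (i) operates (the reportable unit count is 74, below the 76 limit), but is itself disapplied by (j): (j) applies — aggregate throughput is 7,420 units, below the 8,250 units limit. (k) is engaged (a current Category 6 Declaration is held), but yields to (l): (l) is triggered — a current Class A Registration is held. (m) is triggered (a current Class E Clearance is held), but is overridden by (n): (n) is engaged — the baseline figure is 618, below the 748 limit. (o) is not triggered (no current General Approval is held), so (n) stands. Exception (d) stands.

No — exception (d) applies; Priya's laundry is not required to file a quarterly discharge report.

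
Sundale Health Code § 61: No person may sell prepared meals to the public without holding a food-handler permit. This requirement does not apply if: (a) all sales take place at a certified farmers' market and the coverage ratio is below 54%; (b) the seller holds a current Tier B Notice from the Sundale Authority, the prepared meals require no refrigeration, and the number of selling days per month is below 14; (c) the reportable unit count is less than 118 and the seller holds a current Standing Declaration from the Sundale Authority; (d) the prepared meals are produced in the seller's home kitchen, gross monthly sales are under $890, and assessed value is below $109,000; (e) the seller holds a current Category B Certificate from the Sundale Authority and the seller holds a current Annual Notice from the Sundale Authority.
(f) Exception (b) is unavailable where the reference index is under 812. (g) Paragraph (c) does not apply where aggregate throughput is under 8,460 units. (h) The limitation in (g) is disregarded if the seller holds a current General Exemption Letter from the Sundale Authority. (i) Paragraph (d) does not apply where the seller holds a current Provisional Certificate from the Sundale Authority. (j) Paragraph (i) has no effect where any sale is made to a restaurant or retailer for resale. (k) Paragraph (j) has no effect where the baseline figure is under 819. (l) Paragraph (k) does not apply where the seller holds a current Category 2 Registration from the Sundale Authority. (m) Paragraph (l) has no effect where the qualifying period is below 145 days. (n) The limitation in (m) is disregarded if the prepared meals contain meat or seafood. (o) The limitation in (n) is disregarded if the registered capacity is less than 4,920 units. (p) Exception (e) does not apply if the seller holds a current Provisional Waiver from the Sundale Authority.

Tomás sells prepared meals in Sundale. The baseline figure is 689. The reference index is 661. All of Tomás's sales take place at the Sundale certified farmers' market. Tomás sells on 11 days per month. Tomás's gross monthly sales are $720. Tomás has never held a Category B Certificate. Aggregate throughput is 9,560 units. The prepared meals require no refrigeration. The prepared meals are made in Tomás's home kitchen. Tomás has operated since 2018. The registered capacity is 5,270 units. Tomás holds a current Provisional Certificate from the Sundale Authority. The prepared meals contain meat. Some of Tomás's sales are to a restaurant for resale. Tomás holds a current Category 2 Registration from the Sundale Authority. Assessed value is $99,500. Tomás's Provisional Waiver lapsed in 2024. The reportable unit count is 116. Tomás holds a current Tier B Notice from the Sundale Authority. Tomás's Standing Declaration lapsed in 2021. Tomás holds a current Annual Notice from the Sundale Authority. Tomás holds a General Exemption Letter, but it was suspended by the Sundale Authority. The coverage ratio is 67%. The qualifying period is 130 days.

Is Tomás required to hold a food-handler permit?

Exception (a) fails — the coverage ratio is 67%, not below 54%.
All of (b)'s requirements are met (a current Tier B Notice is held; the prepared meals are shelf-stable; the number of selling days per month is 11, below the 14 limit). But: (f) operates against (b): the reference index is 661, under the 812 limit. So (b) is unavailable.
Exception (c) does not apply: no current Standing Declaration is held.
All of (d)'s requirements are met (the prepared meals are home-kitchen produced; gross monthly sales are $720, under the $890 limit; assessed value is $99,500, below the $109,000 limit). Applying paragraphs (i)–(o): (i) applies (a current Provisional Certificate is held), but yields to (j): (j) is triggered — some sales are to a restaurant for resale. (k) is triggered (the baseline figure is 689, under the 819 limit), but is displaced by (l): (l) is triggered — a current Category 2 Registration is held. (m) operates (the qualifying period is 130 days, below the 145 days limit), but is set aside by (n): (n) is engaged — the prepared meals contain meat. (o) is inapplicable (the registered capacity is 5,270 units, not less than 4,920 units), so (n) stands. Exception (d) stands.
Exception (e) requires that the seller holds a current Category B Certificate from the Sundale Authority; but there is no Category B Certificate in force, so (e) is unavailable.

No — exception (d) applies; Tomás is not required to hold a food-handler permit.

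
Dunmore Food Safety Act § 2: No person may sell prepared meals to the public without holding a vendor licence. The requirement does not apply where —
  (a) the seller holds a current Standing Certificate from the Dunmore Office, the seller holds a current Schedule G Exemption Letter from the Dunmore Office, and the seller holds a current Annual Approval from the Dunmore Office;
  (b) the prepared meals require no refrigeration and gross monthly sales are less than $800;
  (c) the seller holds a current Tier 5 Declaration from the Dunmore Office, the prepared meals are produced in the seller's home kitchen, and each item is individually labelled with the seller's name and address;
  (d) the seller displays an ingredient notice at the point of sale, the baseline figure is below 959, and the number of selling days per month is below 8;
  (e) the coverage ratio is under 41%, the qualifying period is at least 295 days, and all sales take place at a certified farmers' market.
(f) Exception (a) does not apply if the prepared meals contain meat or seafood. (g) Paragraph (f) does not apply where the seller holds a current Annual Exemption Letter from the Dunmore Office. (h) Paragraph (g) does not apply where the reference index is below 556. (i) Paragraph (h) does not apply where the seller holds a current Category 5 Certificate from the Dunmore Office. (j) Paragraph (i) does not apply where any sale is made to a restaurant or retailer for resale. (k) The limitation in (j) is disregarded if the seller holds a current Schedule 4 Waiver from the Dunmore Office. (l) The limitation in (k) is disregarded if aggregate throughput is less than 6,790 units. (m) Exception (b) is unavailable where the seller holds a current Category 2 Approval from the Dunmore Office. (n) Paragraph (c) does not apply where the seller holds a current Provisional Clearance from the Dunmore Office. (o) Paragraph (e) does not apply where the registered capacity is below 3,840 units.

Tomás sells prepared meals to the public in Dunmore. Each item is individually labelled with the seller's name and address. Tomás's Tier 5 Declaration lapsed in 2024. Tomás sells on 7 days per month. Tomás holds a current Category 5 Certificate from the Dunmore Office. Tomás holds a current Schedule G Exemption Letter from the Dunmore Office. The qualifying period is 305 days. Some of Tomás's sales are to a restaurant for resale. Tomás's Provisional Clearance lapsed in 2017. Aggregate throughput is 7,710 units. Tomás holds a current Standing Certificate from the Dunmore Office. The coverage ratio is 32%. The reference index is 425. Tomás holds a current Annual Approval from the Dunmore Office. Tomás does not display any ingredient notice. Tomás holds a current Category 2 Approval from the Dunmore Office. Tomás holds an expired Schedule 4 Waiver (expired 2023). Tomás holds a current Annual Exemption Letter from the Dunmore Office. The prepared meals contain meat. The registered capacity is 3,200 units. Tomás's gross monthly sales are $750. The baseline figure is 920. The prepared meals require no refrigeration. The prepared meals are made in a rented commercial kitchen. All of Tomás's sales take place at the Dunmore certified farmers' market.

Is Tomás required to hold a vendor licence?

Yes — Tomás must hold a vendor licence.

Exception (a) is satisfied on its face — a current Standing Certificate is held; a current Schedule G Exemption Letter is held; a current Annual Approval is held. But: (f) operates against (a): the prepared meals contain meat. (g) applies (a current Annual Exemption Letter is held), but is itself disapplied by (h): (h) operates against (g): the reference index is 425, below the 556 limit. (i) operates (a current Category 5 Certificate is held), but is itself disapplied by (j): (j) operates against (i): some sales are to a restaurant for resale. (k), which would lift (j), is not triggered — there is no Schedule 4 Waiver in force. Exception (a) does not apply.
All of (b)'s requirements are met (the prepared meals are shelf-stable; gross monthly sales are $750, less than the $800 limit). But: (m) operates — a current Category 2 Approval is held. Exception (b) does not apply.
Exception (c) fails — the Tier 5 Declaration is not current.
Exception (d) requires that the seller displays an ingredient notice at the point of sale; but no ingredient notice is displayed, so (d) is unavailable.
All of (e)'s requirements are met (the coverage ratio is 32%, under the 41% limit; the qualifying period is 305 days, meeting the 295 days threshold; all sales are at a certified farmers' market). Turning to paragraph (o): (o) applies — the registered capacity is 3,200 units, below the 3,840 units limit. So (e) is unavailable.
No exception displaces § 2.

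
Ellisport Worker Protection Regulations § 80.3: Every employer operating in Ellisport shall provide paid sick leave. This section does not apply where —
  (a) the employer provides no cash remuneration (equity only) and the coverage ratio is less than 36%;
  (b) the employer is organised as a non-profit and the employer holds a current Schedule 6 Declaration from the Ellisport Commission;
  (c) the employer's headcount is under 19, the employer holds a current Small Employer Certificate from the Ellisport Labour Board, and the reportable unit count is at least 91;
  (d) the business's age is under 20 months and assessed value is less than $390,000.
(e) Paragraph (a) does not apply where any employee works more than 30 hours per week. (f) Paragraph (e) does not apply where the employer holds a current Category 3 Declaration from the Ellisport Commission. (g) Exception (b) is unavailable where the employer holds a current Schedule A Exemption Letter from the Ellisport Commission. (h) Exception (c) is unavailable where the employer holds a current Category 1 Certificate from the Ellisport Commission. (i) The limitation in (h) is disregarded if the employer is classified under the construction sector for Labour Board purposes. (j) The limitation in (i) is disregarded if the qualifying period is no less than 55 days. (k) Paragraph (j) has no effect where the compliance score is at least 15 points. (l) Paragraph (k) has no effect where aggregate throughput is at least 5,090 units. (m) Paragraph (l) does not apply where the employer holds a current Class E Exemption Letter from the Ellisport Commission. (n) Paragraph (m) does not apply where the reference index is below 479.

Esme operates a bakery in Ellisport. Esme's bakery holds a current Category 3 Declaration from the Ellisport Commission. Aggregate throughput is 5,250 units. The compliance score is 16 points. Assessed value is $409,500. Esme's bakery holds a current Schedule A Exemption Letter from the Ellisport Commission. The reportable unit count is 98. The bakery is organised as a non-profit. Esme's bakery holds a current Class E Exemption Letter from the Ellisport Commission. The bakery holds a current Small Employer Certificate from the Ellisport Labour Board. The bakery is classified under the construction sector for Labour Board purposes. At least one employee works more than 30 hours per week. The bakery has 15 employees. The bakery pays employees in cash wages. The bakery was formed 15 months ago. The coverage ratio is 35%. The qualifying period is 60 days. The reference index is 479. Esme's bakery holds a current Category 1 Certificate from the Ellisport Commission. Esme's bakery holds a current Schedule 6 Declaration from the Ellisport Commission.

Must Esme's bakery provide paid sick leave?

No — exception (c) applies; Esme's bakery is not required to provide paid sick leave.

Exception (a) requires that the employer provides no cash remuneration (equity only); but employees are paid cash wages, so (a) is unavailable.
Exception (b) is satisfied on its face — the employer is a non-profit; a current Schedule 6 Declaration is held. However, paragraph (g) must be considered: (g) operates against (b): a current Schedule A Exemption Letter is held. So (b) is unavailable.
Exception (c): the employer's headcount is 15, under the 19 limit; a current Small Employer Certificate is held; the reportable unit count is 98, meeting the 91 threshold — every condition holds. As to paragraphs (h)–(n): (h) would limit (c) — a current Category 1 Certificate is held — but (i) sets (h) aside: (i) operates against (h): the bakery is classified under the construction sector. (j) would limit (i) — the qualifying period is 60 days, meeting the 55 days threshold — but (k) sets (j) aside: (k) is triggered — the compliance score is 16 points, meeting the 15 points threshold. (l) applies (aggregate throughput is 5,250 units, meeting the 5,090 units threshold), but is itself disapplied by (m): (m) operates against (l): a current Class E Exemption Letter is held. (n) is not triggered (the reference index is 479, not below 479), so (m) stands. Exception (c) stands.
Exception (d) requires that assessed value is less than $390,000; but assessed value is $409,500, not less than $390,000, so (d) is unavailable.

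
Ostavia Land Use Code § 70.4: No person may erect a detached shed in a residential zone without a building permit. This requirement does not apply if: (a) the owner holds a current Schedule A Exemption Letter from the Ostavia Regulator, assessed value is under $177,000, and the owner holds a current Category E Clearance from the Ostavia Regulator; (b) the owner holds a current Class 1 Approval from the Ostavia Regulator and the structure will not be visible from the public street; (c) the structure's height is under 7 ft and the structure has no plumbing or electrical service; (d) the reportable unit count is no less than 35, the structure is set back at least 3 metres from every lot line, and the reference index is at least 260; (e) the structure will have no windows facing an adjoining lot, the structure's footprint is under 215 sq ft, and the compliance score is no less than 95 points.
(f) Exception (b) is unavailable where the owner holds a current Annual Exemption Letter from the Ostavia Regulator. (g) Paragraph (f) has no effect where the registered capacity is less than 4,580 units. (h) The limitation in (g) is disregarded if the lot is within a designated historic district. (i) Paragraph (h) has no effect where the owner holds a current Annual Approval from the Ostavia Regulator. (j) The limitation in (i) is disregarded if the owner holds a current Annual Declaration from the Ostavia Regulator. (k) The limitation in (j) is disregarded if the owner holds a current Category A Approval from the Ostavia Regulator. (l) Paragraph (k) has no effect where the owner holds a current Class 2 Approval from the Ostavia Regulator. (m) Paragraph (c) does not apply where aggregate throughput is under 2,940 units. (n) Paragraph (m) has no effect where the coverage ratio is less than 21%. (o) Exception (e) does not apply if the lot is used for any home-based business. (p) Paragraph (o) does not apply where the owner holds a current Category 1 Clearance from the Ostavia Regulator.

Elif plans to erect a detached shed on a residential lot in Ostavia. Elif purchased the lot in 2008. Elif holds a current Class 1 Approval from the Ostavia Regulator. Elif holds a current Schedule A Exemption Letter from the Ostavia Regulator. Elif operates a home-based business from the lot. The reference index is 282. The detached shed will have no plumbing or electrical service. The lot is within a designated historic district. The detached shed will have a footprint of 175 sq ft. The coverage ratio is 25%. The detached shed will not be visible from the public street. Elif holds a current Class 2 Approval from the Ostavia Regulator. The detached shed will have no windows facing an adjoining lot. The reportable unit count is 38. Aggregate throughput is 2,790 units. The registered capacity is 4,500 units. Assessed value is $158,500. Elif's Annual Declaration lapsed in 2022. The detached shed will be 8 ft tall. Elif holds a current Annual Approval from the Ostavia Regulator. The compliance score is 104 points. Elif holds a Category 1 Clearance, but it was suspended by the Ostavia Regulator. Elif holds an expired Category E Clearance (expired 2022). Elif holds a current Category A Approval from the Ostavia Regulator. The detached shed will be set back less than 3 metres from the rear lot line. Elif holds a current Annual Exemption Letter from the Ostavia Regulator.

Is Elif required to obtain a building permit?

Exception (a) fails — there is no Category E Clearance in force.
Exception (b) is satisfied on its face — a current Class 1 Approval is held; the structure will not be visible from the street. Applying paragraphs (f)–(l): (f) applies (a current Annual Exemption Letter is held), but is overridden by (g): (g) is engaged — the registered capacity is 4,500 units, less than the 4,580 units limit. (h) would limit (g) — the lot is in a historic district — but (i) sets (h) aside: (i) operates against (h): a current Annual Approval is held. (j) is not triggered (no current Annual Declaration is held), so (i) stands. (b) remains available.
Exception (c) fails — the structure's height is 8 ft, not under 7 ft.
Exception (d) fails — the rear setback is under 3 m.
Exception (e) is satisfied on its face — no windows face an adjoining lot; the structure's footprint is 175 sq ft, under the 215 sq ft limit; the compliance score is 104 points, meeting the 95 points threshold. However, paragraphs (o)–(p) must be considered: (o) is engaged — a home-based business operates on the lot. (p), which would lift (o), is inapplicable — no current Category 1 Clearance is held. Exception (e) does not apply.

No — exception (b) applies; Elif does not need a building permit.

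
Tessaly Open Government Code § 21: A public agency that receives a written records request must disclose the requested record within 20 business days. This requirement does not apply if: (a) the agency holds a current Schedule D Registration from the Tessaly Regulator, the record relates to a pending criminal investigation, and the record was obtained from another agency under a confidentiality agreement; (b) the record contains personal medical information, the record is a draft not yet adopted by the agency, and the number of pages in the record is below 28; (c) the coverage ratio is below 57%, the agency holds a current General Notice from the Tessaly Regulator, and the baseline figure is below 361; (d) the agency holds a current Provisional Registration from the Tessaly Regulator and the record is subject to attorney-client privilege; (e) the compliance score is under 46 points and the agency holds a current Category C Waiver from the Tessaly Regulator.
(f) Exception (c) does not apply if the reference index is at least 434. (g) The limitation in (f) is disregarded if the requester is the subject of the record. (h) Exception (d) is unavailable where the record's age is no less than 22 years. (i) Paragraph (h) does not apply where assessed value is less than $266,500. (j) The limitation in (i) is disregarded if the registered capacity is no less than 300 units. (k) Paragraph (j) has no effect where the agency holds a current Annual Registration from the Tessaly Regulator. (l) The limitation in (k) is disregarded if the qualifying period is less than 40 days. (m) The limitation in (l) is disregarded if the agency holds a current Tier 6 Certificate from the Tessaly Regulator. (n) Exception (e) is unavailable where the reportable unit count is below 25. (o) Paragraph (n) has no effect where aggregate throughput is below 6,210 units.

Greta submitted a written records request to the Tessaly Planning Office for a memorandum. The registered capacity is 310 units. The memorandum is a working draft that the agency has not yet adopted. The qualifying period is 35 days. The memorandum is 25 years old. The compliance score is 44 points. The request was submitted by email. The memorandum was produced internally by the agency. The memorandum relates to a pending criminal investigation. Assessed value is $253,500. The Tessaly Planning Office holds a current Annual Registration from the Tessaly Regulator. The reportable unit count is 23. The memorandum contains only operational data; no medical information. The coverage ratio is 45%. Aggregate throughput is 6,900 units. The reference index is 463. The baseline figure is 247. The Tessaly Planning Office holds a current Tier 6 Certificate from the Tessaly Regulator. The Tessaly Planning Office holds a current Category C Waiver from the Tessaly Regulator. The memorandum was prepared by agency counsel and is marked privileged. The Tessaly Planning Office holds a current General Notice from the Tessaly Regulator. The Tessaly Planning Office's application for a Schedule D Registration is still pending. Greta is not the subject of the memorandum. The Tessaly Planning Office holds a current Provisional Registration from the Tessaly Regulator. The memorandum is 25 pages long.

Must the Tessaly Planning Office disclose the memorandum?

No — exception (d) applies; the Tessaly Planning Office is not required to disclose the memorandum.

Exception (a) does not apply: no current Schedule D Registration is held.
Exception (b) fails — the memorandum contains only operational data.
Exception (c): the coverage ratio is 45%, below the 57% limit; a current General Notice is held; the baseline figure is 247, below the 361 limit — every condition holds. But: (f) is triggered — the reference index is 463, meeting the 434 threshold. (g) is not engaged (Greta is not the subject of the memorandum), so (f) stands. So (c) is unavailable.
Exception (d)'s conditions are all satisfied: a current Provisional Registration is held; the memorandum is privileged. Considering the limiting provisions: (h) is engaged (the record's age is 25 years, meeting the 22 years threshold), but is itself disapplied by (i): (i) operates against (h): assessed value is $253,500, less than the $266,500 limit. (j) is engaged (the registered capacity is 310 units, meeting the 300 units threshold), but yields to (k): (k) operates against (j): a current Annual Registration is held. (l) would limit (k) — the qualifying period is 35 days, less than the 40 days limit — but (m) sets (l) aside: (m) operates against (l): a current Tier 6 Certificate is held. So (d) applies.
Exception (e) is satisfied on its face — the compliance score is 44 points, under the 46 points limit; a current Category C Waiver is held. Turning to paragraphs (n)–(o): (n) operates against (e): the reportable unit count is 23, below the 25 limit. (o), which would lift (n), is inapplicable — aggregate throughput is 6,900 units, not below 6,210 units. (e) is therefore removed.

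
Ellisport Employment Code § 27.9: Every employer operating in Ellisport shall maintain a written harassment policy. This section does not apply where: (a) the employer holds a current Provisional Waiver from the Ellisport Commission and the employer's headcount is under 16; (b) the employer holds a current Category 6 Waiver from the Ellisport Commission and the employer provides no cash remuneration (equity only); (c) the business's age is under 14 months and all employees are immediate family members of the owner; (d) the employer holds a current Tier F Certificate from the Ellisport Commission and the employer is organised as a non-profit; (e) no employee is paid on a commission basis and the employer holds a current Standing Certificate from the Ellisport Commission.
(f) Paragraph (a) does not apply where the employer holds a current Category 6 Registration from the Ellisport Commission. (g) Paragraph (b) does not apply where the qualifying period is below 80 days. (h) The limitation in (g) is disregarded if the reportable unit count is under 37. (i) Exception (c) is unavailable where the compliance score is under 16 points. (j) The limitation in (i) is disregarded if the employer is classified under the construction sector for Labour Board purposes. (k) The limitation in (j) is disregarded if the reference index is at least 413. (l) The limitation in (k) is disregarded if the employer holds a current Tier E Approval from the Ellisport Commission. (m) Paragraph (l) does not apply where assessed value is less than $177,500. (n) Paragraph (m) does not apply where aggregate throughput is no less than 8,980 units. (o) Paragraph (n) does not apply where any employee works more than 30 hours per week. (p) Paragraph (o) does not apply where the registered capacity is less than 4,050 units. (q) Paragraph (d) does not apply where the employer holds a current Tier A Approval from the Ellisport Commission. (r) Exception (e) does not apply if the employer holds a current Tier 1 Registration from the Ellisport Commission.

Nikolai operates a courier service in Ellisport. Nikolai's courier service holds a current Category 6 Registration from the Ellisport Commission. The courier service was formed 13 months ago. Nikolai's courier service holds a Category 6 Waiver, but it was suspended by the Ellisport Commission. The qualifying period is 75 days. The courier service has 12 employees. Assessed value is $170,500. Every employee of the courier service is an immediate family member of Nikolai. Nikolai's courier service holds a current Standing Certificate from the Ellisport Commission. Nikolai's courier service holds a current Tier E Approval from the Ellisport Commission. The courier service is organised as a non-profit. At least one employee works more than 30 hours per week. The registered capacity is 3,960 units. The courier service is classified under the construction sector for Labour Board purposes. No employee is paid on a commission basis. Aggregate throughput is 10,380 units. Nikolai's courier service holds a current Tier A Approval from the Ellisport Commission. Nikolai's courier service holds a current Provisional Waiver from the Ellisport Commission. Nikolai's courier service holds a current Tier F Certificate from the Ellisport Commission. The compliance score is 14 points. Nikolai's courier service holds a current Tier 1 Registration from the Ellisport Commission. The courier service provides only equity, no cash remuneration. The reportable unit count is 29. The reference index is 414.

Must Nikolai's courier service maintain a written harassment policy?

No — exception (c) applies; Nikolai's courier service is not required to maintain a written harassment policy.

Exception (a): a current Provisional Waiver is held; the employer's headcount is 12, under the 16 limit — every condition holds. However, paragraph (f) must be considered: (f) operates against (a): a current Category 6 Registration is held. So (a) is unavailable.
Exception (b) fails — no current Category 6 Waiver is held.
Exception (c) is satisfied on its face — the business's age is 13 months, under the 14 months limit; every employee is an immediate family member. As to paragraphs (i)–(p): (i) would limit (c) — the compliance score is 14 points, under the 16 points limit — but (j) sets (i) aside: (j) is triggered — the courier service is classified under the construction sector. (k) is engaged (the reference index is 414, meeting the 413 threshold), but is overridden by (l): (l) operates — a current Tier E Approval is held. (m) is triggered (assessed value is $170,500, less than the $177,500 limit), but is displaced by (n): (n) operates — aggregate throughput is 10,380 units, meeting the 8,980 units threshold. (o) applies (at least one employee exceeds 30 hours/week), but yields to (p): (p) applies — the registered capacity is 3,960 units, less than the 4,050 units limit. So (c) applies.
Exception (d)'s conditions are all satisfied: a current Tier F Certificate is held; the employer is a non-profit. But: (q) operates against (d): a current Tier A Approval is held. Exception (d) does not apply.
Exception (e) is satisfied on its face — no employee is paid on commission; a current Standing Certificate is held. However, paragraph (r) must be considered: (r) operates against (e): a current Tier 1 Registration is held. So (e) is unavailable.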